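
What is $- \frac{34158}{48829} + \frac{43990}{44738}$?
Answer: $\frac{309913553}{1092255901} \approx 0.28374$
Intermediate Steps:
$- \frac{34158}{48829} + \frac{43990}{44738} = \left(-34158\right) \frac{1}{48829} + 43990 \cdot \frac{1}{44738} = - \frac{34158}{48829} + \frac{21995}{22369} = \frac{309913553}{1092255901}$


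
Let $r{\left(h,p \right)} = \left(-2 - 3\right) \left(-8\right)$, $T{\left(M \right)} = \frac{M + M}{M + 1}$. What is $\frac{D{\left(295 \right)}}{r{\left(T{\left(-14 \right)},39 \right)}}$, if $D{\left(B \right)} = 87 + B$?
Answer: $\frac{191}{20} \approx 9.55$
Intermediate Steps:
$T{\left(M \right)} = \frac{2 M}{1 + M}$
$r{\left(h,p \right)} = 40$ ($r{\left(h,p \right)} = \left(-5\right) \left(-8\right) = 40$)
$\frac{D{\left(295 \right)}}{r{\left(T{\left(-14 \right)},39 \right)}} = \frac{87 + 295}{40} = 382 \cdot \frac{1}{40} = \frac{191}{20}$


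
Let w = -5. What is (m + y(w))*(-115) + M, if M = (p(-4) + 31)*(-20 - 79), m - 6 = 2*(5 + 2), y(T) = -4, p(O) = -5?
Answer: -4414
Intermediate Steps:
m = 20 (m = 6 + 2*(5 + 2) = 6 + 2*7 = 6 + 14 = 20)
M = -2574 (M = (-5 + 31)*(-20 - 79) = 26*(-99) = -2574)
(m + y(w))*(-115) + M = (20 - 4)*(-115) - 2574 = 16*(-115) - 2574 = -1840 - 2574 = -4414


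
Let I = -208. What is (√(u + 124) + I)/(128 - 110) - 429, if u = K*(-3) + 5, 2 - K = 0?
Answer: -3965/9 + √123/18 ≈ -439.94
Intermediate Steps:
K = 2 (K = 2 - 1*0 = 2 + 0 = 2)
u = -1 (u = 2*(-3) + 5 = -6 + 5 = -1)
(√(u + 124) + I)/(128 - 110) - 429 = (√(-1 + 124) - 208)/(128 - 110) - 429 = (√123 - 208)/18 - 429 = (-208 + √123)*(1/18) - 429 = (-104/9 + √123/18) - 429 = -3965/9 + √123/18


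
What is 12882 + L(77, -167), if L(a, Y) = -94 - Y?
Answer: 12955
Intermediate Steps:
12882 + L(77, -167) = 12882 + (-94 - 1*(-167)) = 12882 + (-94 + 167) = 12882 + 73 = 12955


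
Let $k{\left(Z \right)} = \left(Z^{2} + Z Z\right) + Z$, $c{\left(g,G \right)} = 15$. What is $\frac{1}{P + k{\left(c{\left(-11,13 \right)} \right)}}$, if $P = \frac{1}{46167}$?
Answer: $\frac{46167}{21467656} \approx 0.0021505$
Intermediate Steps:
$k{\left(Z \right)} = Z + 2 Z^{2}$ ($k{\left(Z \right)} = \left(Z^{2} + Z^{2}\right) + Z = 2 Z^{2} + Z = Z + 2 Z^{2}$)
$P = \frac{1}{46167} \approx 2.166 \cdot 10^{-5}$
$\frac{1}{P + k{\left(c{\left(-11,13 \right)} \right)}} = \frac{1}{\frac{1}{46167} + 15 \left(1 + 2 \cdot 15\right)} = \frac{1}{\frac{1}{46167} + 15 \left(1 + 30\right)} = \frac{1}{\frac{1}{46167} + 15 \cdot 31} = \frac{1}{\frac{1}{46167} + 465} = \frac{1}{\frac{21467656}{46167}} = \frac{46167}{21467656}$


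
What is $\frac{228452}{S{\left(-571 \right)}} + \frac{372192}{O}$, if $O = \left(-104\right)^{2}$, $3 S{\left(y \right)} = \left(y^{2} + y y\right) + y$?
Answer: $\frac{1115624967}{31458674} \approx 35.463$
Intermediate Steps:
$S{\left(y \right)} = \frac{y}{3} + \frac{2 y^{2}}{3}$ ($S{\left(y \right)} = \frac{\left(y^{2} + y y\right) + y}{3} = \frac{\left(y^{2} + y^{2}\right) + y}{3} = \frac{2 y^{2} + y}{3} = \frac{y + 2 y^{2}}{3} = \frac{y}{3} + \frac{2 y^{2}}{3}$)
$O = 10816$
$\frac{228452}{S{\left(-571 \right)}} + \frac{372192}{O} = \frac{228452}{\frac{1}{3} \left(-571\right) \left(1 + 2 \left(-571\right)\right)} + \frac{372192}{10816} = \frac{228452}{\frac{1}{3} \left(-571\right) \left(1 - 1142\right)} + 372192 \cdot \frac{1}{10816} = \frac{228452}{\frac{1}{3} \left(-571\right) \left(-1141\right)} + \frac{11631}{338} = \frac{228452}{\frac{651511}{3}} + \frac{11631}{338} = 228452 \cdot \frac{3}{651511} + \frac{11631}{338} = \frac{97908}{93073} + \frac{11631}{338} = \frac{1115624967}{31458674}$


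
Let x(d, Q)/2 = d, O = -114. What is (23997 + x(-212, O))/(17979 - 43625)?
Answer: -23573/25646 ≈ -0.91917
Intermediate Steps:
x(d, Q) = 2*d
(23997 + x(-212, O))/(17979 - 43625) = (23997 + 2*(-212))/(17979 - 43625) = (23997 - 424)/(-25646) = 23573*(-1/25646) = -23573/25646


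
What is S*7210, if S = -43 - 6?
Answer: -353290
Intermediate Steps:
S = -49
S*7210 = -49*7210 = -353290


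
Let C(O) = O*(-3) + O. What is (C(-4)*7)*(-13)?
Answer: -728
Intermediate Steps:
C(O) = -2*O (C(O) = -3*O + O = -2*O)
(C(-4)*7)*(-13) = (-2*(-4)*7)*(-13) = (8*7)*(-13) = 56*(-13) = -728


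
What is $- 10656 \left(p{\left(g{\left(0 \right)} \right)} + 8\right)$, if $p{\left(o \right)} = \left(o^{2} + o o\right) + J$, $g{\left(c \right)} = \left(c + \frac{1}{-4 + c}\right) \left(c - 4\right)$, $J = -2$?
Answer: $-85248$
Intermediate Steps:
$g{\left(c \right)} = \left(-4 + c\right) \left(c + \frac{1}{-4 + c}\right)$ ($g{\left(c \right)} = \left(c + \frac{1}{-4 + c}\right) \left(-4 + c\right) = \left(-4 + c\right) \left(c + \frac{1}{-4 + c}\right)$)
$p{\left(o \right)} = -2 + 2 o^{2}$ ($p{\left(o \right)} = \left(o^{2} + o o\right) - 2 = \left(o^{2} + o^{2}\right) - 2 = 2 o^{2} - 2 = -2 + 2 o^{2}$)
$- 10656 \left(p{\left(g{\left(0 \right)} \right)} + 8\right) = - 10656 \left(\left(-2 + 2 \left(1 + 0^{2} - 0\right)^{2}\right) + 8\right) = - 10656 \left(\left(-2 + 2 \left(1 + 0 + 0\right)^{2}\right) + 8\right) = - 10656 \left(\left(-2 + 2 \cdot 1^{2}\right) + 8\right) = - 10656 \left(\left(-2 + 2 \cdot 1\right) + 8\right) = - 10656 \left(\left(-2 + 2\right) + 8\right) = - 10656 \left(0 + 8\right) = \left(-10656\right) 8 = -85248$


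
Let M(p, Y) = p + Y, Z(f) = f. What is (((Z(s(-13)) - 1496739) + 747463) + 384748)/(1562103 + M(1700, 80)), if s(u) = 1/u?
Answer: -4738865/20330479 ≈ -0.23309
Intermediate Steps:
M(p, Y) = Y + p
(((Z(s(-13)) - 1496739) + 747463) + 384748)/(1562103 + M(1700, 80)) = (((1/(-13) - 1496739) + 747463) + 384748)/(1562103 + (80 + 1700)) = (((-1/13 - 1496739) + 747463) + 384748)/(1562103 + 1780) = ((-19457608/13 + 747463) + 384748)/1563883 = (-9740589/13 + 384748)*(1/1563883) = -4738865/13*1/1563883 = -4738865/20330479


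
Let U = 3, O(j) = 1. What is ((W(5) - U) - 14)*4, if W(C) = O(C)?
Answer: -64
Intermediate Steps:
W(C) = 1
((W(5) - U) - 14)*4 = ((1 - 1*3) - 14)*4 = ((1 - 3) - 14)*4 = (-2 - 14)*4 = -16*4 = -64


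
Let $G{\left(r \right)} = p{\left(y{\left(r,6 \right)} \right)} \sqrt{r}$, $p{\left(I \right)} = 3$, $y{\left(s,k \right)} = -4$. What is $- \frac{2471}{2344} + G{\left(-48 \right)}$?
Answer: $- \frac{2471}{2344} + 12 i \sqrt{3} \approx -1.0542 + 20.785 i$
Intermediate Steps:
$G{\left(r \right)} = 3 \sqrt{r}$
$- \frac{2471}{2344} + G{\left(-48 \right)} = - \frac{2471}{2344} + 3 \sqrt{-48} = \left(-2471\right) \frac{1}{2344} + 3 \cdot 4 i \sqrt{3} = - \frac{2471}{2344} + 12 i \sqrt{3}$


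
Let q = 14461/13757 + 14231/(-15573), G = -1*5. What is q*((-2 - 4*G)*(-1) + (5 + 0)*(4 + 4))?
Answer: 647356292/214237761 ≈ 3.0217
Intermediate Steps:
G = -5
q = 29425286/214237761 (q = 14461*(1/13757) + 14231*(-1/15573) = 14461/13757 - 14231/15573 = 29425286/214237761 ≈ 0.13735)
q*((-2 - 4*G)*(-1) + (5 + 0)*(4 + 4)) = 29425286*((-2 - 4*(-5))*(-1) + (5 + 0)*(4 + 4))/214237761 = 29425286*((-2 + 20)*(-1) + 5*8)/214237761 = 29425286*(18*(-1) + 40)/214237761 = 29425286*(-18 + 40)/214237761 = (29425286/214237761)*22 = 647356292/214237761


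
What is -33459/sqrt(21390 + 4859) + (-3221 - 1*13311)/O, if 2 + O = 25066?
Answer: -4133/6266 - 33459*sqrt(26249)/26249 ≈ -207.18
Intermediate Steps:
O = 25064 (O = -2 + 25066 = 25064)
-33459/sqrt(21390 + 4859) + (-3221 - 1*13311)/O = -33459/sqrt(21390 + 4859) + (-3221 - 1*13311)/25064 = -33459*sqrt(26249)/26249 + (-3221 - 13311)*(1/25064) = -33459*sqrt(26249)/26249 - 16532*1/25064 = -33459*sqrt(26249)/26249 - 4133/6266 = -4133/6266 - 33459*sqrt(26249)/26249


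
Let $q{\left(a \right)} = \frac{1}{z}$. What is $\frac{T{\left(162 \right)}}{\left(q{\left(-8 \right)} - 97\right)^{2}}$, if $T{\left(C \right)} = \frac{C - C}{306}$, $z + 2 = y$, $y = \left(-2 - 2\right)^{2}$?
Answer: $0$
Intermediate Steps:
$y = 16$ ($y = \left(-4\right)^{2} = 16$)
$z = 14$ ($z = -2 + 16 = 14$)
$T{\left(C \right)} = 0$ ($T{\left(C \right)} = 0 \cdot \frac{1}{306} = 0$)
$q{\left(a \right)} = \frac{1}{14}$
$\frac{T{\left(162 \right)}}{\left(q{\left(-8 \right)} - 97\right)^{2}} = \frac{0}{\left(\frac{1}{14} - 97\right)^{2}} = \frac{0}{\left(- \frac{1357}{14}\right)^{2}} = \frac{0}{\frac{1841449}{196}} = 0 \cdot \frac{196}{1841449} = 0$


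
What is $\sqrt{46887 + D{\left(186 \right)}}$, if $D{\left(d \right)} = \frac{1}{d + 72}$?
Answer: $\frac{\sqrt{3120986526}}{258} \approx 216.53$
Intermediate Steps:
$D{\left(d \right)} = \frac{1}{72 + d}$
$\sqrt{46887 + D{\left(186 \right)}} = \sqrt{46887 + \frac{1}{72 + 186}} = \sqrt{46887 + \frac{1}{258}} = \sqrt{\frac{12096847}{258}} = \frac{\sqrt{3120986526}}{258}$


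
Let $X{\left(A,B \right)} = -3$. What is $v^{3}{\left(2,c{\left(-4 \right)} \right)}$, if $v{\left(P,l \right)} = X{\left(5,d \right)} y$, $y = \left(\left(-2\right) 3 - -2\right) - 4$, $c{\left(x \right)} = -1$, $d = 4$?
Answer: $13824$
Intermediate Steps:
$y = -8$ ($y = \left(-6 + 2\right) - 4 = -4 - 4 = -8$)
$v{\left(P,l \right)} = 24$ ($v{\left(P,l \right)} = \left(-3\right) \left(-8\right) = 24$)
$v^{3}{\left(2,c{\left(-4 \right)} \right)} = 24^{3} = 13824$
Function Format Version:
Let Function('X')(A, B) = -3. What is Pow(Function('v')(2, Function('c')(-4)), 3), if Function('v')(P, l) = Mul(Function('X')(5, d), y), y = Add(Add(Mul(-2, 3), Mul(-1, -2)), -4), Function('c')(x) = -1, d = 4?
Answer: 13824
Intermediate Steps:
y = -8 (y = Add(Add(-6, 2), -4) = Add(-4, -4) = -8)
Function('v')(P, l) = 24 (Function('v')(P, l) = Mul(-3, -8) = 24)
Pow(Function('v')(2, Function('c')(-4)), 3) = Pow(24, 3) = 13824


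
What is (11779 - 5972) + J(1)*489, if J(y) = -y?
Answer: 5318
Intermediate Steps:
(11779 - 5972) + J(1)*489 = (11779 - 5972) - 1*1*489 = 5807 - 1*489 = 5807 - 489 = 5318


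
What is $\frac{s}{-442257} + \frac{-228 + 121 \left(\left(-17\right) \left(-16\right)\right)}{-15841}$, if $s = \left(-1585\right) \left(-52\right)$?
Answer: $- \frac{15760343008}{7005793137} \approx -2.2496$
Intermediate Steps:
$s = 82420$
$\frac{s}{-442257} + \frac{-228 + 121 \left(\left(-17\right) \left(-16\right)\right)}{-15841} = \frac{82420}{-442257} + \frac{-228 + 121 \left(\left(-17\right) \left(-16\right)\right)}{-15841} = 82420 \left(- \frac{1}{442257}\right) + \left(-228 + 121 \cdot 272\right) \left(- \frac{1}{15841}\right) = - \frac{82420}{442257} + \left(-228 + 32912\right) \left(- \frac{1}{15841}\right) = - \frac{82420}{442257} + 32684 \left(- \frac{1}{15841}\right) = - \frac{82420}{442257} - \frac{32684}{15841} = - \frac{15760343008}{7005793137}$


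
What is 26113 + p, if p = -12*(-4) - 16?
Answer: 26145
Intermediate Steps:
p = 32 (p = 48 - 16 = 32)
26113 + p = 26113 + 32 = 26145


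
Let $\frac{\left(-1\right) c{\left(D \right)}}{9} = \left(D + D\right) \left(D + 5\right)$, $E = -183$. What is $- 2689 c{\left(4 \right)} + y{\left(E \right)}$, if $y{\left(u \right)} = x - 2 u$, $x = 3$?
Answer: $1742841$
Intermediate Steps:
$c{\left(D \right)} = - 18 D \left(5 + D\right)$ ($c{\left(D \right)} = - 9 \left(D + D\right) \left(D + 5\right) = - 9 \cdot 2 D \left(5 + D\right) = - 18 D \left(5 + D\right)$)
$y{\left(u \right)} = 3 - 2 u$
$- 2689 c{\left(4 \right)} + y{\left(E \right)} = - 2689 \left(\left(-18\right) 4 \left(5 + 4\right)\right) + \left(3 - -366\right) = - 2689 \left(\left(-18\right) 4 \cdot 9\right) + \left(3 + 366\right) = \left(-2689\right) \left(-648\right) + 369 = 1742472 + 369 = 1742841$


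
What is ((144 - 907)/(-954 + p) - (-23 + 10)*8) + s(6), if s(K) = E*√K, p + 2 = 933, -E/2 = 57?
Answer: 3155/23 - 114*√6 ≈ -142.07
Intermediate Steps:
E = -114 (E = -2*57 = -114)
p = 931 (p = -2 + 933 = 931)
s(K) = -114*√K
((144 - 907)/(-954 + p) - (-23 + 10)*8) + s(6) = ((144 - 907)/(-954 + 931) - (-23 + 10)*8) - 114*√6 = (-763/(-23) - (-13)*8) - 114*√6 = (-763*(-1/23) - 1*(-104)) - 114*√6 = (763/23 + 104) - 114*√6 = 3155/23 - 114*√6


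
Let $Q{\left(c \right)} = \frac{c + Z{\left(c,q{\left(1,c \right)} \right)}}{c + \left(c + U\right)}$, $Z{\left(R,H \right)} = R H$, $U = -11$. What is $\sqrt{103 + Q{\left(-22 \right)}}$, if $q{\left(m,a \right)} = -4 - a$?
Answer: $\frac{\sqrt{2765}}{5} \approx 10.517$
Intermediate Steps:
$Z{\left(R,H \right)} = H R$
$Q{\left(c \right)} = \frac{c + c \left(-4 - c\right)}{-11 + 2 c}$ ($Q{\left(c \right)} = \frac{c + \left(-4 - c\right) c}{c + \left(c - 11\right)} = \frac{c + c \left(-4 - c\right)}{c + \left(-11 + c\right)} = \frac{c + c \left(-4 - c\right)}{-11 + 2 c}$)
$\sqrt{103 + Q{\left(-22 \right)}} = \sqrt{103 - \frac{22 \left(-3 - -22\right)}{-11 + 2 \left(-22\right)}} = \sqrt{103 - \frac{22 \left(-3 + 22\right)}{-11 - 44}} = \sqrt{103 - 22 \frac{1}{-55} \cdot 19} = \sqrt{103 - \left(- \frac{2}{5}\right) 19} = \sqrt{103 + \frac{38}{5}} = \sqrt{\frac{553}{5}} = \frac{\sqrt{2765}}{5}$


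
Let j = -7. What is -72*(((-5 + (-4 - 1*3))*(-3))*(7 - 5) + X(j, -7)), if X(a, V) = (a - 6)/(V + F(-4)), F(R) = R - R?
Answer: -37224/7 ≈ -5317.7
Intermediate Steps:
F(R) = 0
X(a, V) = (-6 + a)/V (X(a, V) = (a - 6)/(V + 0) = (-6 + a)/V)
-72*(((-5 + (-4 - 1*3))*(-3))*(7 - 5) + X(j, -7)) = -72*(((-5 + (-4 - 1*3))*(-3))*(7 - 5) + (-6 - 7)/(-7)) = -72*(((-5 + (-4 - 3))*(-3))*2 - 1/7*(-13)) = -72*(((-5 - 7)*(-3))*2 + 13/7) = -72*(-12*(-3)*2 + 13/7) = -72*(36*2 + 13/7) = -72*(72 + 13/7) = -72*517/7 = -37224/7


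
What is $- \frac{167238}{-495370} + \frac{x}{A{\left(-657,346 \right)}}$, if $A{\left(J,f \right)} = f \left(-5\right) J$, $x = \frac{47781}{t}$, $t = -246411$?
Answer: $\frac{520431769716589}{1541554048977030} \approx 0.3376$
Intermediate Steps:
$x = - \frac{5309}{27379}$ ($x = \frac{47781}{-246411} = 47781 \left(- \frac{1}{246411}\right) = - \frac{5309}{27379} \approx -0.19391$)
$A{\left(J,f \right)} = - 5 J f$ ($A{\left(J,f \right)} = - 5 f J = - 5 J f$)
$- \frac{167238}{-495370} + \frac{x}{A{\left(-657,346 \right)}} = - \frac{167238}{-495370} - \frac{5309}{27379 \left(\left(-5\right) \left(-657\right) 346\right)} = \left(-167238\right) \left(- \frac{1}{495370}\right) - \frac{5309}{27379 \cdot 1136610} = \frac{83619}{247685} - \frac{5309}{31119245190} = \frac{520431769716589}{1541554048977030}$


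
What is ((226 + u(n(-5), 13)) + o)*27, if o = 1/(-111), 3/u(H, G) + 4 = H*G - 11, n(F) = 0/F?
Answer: 1127826/185 ≈ 6096.4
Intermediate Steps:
n(F) = 0
u(H, G) = 3/(-15 + G*H) (u(H, G) = 3/(-4 + (H*G - 11)) = 3/(-4 + (G*H - 11)) = 3/(-4 + (-11 + G*H)) = 3/(-15 + G*H))
o = -1/111 ≈ -0.0090090
((226 + u(n(-5), 13)) + o)*27 = ((226 + 3/(-15 + 13*0)) - 1/111)*27 = ((226 + 3/(-15 + 0)) - 1/111)*27 = ((226 + 3/(-15)) - 1/111)*27 = ((226 + 3*(-1/15)) - 1/111)*27 = ((226 - ⅕) - 1/111)*27 = (1129/5 - 1/111)*27 = (125314/555)*27 = 1127826/185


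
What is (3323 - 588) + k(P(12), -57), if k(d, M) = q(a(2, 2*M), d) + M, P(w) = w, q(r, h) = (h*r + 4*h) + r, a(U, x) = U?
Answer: 2752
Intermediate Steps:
q(r, h) = r + 4*h + h*r (q(r, h) = (4*h + h*r) + r = r + 4*h + h*r)
k(d, M) = 2 + M + 6*d (k(d, M) = (2 + 4*d + d*2) + M = (2 + 4*d + 2*d) + M = (2 + 6*d) + M = 2 + M + 6*d)
(3323 - 588) + k(P(12), -57) = (3323 - 588) + (2 - 57 + 6*12) = 2735 + (2 - 57 + 72) = 2735 + 17 = 2752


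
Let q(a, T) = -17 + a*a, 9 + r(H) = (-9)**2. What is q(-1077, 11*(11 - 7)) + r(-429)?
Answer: 1159984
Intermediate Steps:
r(H) = 72 (r(H) = -9 + (-9)**2 = -9 + 81 = 72)
q(a, T) = -17 + a**2
q(-1077, 11*(11 - 7)) + r(-429) = (-17 + (-1077)**2) + 72 = (-17 + 1159929) + 72 = 1159912 + 72 = 1159984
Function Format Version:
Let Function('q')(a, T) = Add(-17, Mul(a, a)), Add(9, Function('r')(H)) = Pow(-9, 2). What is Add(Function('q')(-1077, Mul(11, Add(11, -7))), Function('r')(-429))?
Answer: 1159984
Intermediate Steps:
Function('r')(H) = 72 (Function('r')(H) = Add(-9, Pow(-9, 2)) = Add(-9, 81) = 72)
Function('q')(a, T) = Add(-17, Pow(a, 2))
Add(Function('q')(-1077, Mul(11, Add(11, -7))), Function('r')(-429)) = Add(Add(-17, Pow(-1077, 2)), 72) = Add(Add(-17, 1159929), 72) = Add(1159912, 72) = 1159984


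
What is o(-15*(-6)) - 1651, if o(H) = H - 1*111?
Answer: -1672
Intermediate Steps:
o(H) = -111 + H (o(H) = H - 111 = -111 + H)
o(-15*(-6)) - 1651 = (-111 - 15*(-6)) - 1651 = (-111 + 90) - 1651 = -21 - 1651 = -1672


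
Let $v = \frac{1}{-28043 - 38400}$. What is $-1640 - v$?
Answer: $- \frac{108966519}{66443} \approx -1640.0$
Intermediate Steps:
$v = - \frac{1}{66443}$ ($v = \frac{1}{-66443} = - \frac{1}{66443} \approx -1.505 \cdot 10^{-5}$)
$-1640 - v = -1640 - - \frac{1}{66443} = -1640 + \frac{1}{66443} = - \frac{108966519}{66443}$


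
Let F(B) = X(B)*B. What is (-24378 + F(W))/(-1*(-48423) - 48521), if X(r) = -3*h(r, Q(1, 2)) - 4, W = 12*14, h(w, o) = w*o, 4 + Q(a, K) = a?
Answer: -114483/49 ≈ -2336.4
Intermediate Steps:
Q(a, K) = -4 + a
h(w, o) = o*w
W = 168
X(r) = -4 + 9*r (X(r) = -3*(-4 + 1)*r - 4 = -(-9)*r - 4 = 9*r - 4 = -4 + 9*r)
F(B) = B*(-4 + 9*B) (F(B) = (-4 + 9*B)*B = B*(-4 + 9*B))
(-24378 + F(W))/(-1*(-48423) - 48521) = (-24378 + 168*(-4 + 9*168))/(-1*(-48423) - 48521) = (-24378 + 168*(-4 + 1512))/(48423 - 48521) = (-24378 + 168*1508)/(-98) = (-24378 + 253344)*(-1/98) = 228966*(-1/98) = -114483/49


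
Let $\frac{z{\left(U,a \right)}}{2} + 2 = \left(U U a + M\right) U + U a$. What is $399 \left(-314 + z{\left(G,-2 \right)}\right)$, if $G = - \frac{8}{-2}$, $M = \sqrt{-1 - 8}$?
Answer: $-235410 + 9576 i \approx -2.3541 \cdot 10^{5} + 9576.0 i$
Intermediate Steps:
$M = 3 i$ ($M = \sqrt{-9} = 3 i \approx 3.0 i$)
$G = 4$ ($G = \left(-8\right) \left(- \frac{1}{2}\right) = 4$)
$z{\left(U,a \right)} = -4 + 2 U a + 2 U \left(3 i + a U^{2}\right)$ ($z{\left(U,a \right)} = -4 + 2 \left(\left(U U a + 3 i\right) U + U a\right) = -4 + 2 \left(\left(U^{2} a + 3 i\right) U + U a\right) = -4 + 2 \left(\left(a U^{2} + 3 i\right) U + U a\right) = -4 + 2 \left(\left(3 i + a U^{2}\right) U + U a\right) = -4 + 2 \left(U \left(3 i + a U^{2}\right) + U a\right) = -4 + 2 \left(U a + U \left(3 i + a U^{2}\right)\right) = -4 + \left(2 U a + 2 U \left(3 i + a U^{2}\right)\right) = -4 + 2 U a + 2 U \left(3 i + a U^{2}\right)$)
$399 \left(-314 + z{\left(G,-2 \right)}\right) = 399 \left(-314 + \left(-4 + 2 \cdot 4 \left(-2\right) + 2 \left(-2\right) 4^{3} + 6 i 4\right)\right) = 399 \left(-314 + \left(-4 - 16 + 2 \left(-2\right) 64 + 24 i\right)\right) = 399 \left(-314 - \left(276 - 24 i\right)\right) = 399 \left(-590 + 24 i\right) = -235410 + 9576 i$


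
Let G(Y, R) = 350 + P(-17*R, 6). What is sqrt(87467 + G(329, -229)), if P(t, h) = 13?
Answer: sqrt(87830) ≈ 296.36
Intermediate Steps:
G(Y, R) = 363 (G(Y, R) = 350 + 13 = 363)
sqrt(87467 + G(329, -229)) = sqrt(87467 + 363) = sqrt(87830)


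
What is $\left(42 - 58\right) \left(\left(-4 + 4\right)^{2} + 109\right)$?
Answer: $-1744$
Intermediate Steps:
$\left(42 - 58\right) \left(\left(-4 + 4\right)^{2} + 109\right) = - 16 \left(0^{2} + 109\right) = - 16 \left(0 + 109\right) = \left(-16\right) 109 = -1744$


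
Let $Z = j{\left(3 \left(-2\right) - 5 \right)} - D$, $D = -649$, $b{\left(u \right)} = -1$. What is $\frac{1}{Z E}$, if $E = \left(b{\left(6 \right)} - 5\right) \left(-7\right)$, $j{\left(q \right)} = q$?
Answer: $\frac{1}{26796} \approx 3.7319 \cdot 10^{-5}$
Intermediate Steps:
$Z = 638$ ($Z = \left(3 \left(-2\right) - 5\right) - -649 = \left(-6 - 5\right) + 649 = -11 + 649 = 638$)
$E = 42$ ($E = \left(-1 - 5\right) \left(-7\right) = \left(-6\right) \left(-7\right) = 42$)
$\frac{1}{Z E} = \frac{1}{638 \cdot 42} = \frac{1}{26796}$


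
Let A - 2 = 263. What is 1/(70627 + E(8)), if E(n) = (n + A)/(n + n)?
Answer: 16/1130305 ≈ 1.4155e-5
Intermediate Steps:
A = 265 (A = 2 + 263 = 265)
E(n) = (265 + n)/(2*n) (E(n) = (n + 265)/(n + n) = (265 + n)/((2*n)) = (265 + n)*(1/(2*n)) = (265 + n)/(2*n))
1/(70627 + E(8)) = 1/(70627 + (½)*(265 + 8)/8) = 1/(70627 + (½)*(⅛)*273) = 1/(70627 + 273/16) = 1/(1130305/16) = 16/1130305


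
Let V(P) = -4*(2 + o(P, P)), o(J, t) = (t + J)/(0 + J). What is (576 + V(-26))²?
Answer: 313600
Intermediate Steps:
o(J, t) = (J + t)/J
V(P) = -16 (V(P) = -4*(2 + (P + P)/P) = -4*(2 + (2*P)/P) = -4*(2 + 2) = -4*4 = -16)
(576 + V(-26))² = (576 - 16)² = 560² = 313600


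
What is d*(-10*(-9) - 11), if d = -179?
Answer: -14141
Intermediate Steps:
d*(-10*(-9) - 11) = -179*(-10*(-9) - 11) = -179*(90 - 11) = -179*79 = -14141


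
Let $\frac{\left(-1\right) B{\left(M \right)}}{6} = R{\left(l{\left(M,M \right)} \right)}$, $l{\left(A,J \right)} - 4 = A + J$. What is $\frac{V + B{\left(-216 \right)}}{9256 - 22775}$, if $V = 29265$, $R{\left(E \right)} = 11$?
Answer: $- \frac{29199}{13519} \approx -2.1598$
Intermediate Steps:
$l{\left(A,J \right)} = 4 + A + J$ ($l{\left(A,J \right)} = 4 + \left(A + J\right) = 4 + A + J$)
$B{\left(M \right)} = -66$ ($B{\left(M \right)} = \left(-6\right) 11 = -66$)
$\frac{V + B{\left(-216 \right)}}{9256 - 22775} = \frac{29265 - 66}{9256 - 22775} = \frac{29199}{-13519} = 29199 \left(- \frac{1}{13519}\right) = - \frac{29199}{13519}$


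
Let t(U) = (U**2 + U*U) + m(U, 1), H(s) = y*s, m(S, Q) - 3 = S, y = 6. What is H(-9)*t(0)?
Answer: -162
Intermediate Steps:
m(S, Q) = 3 + S
H(s) = 6*s
t(U) = 3 + U + 2*U**2 (t(U) = (U**2 + U*U) + (3 + U) = (U**2 + U**2) + (3 + U) = 2*U**2 + (3 + U) = 3 + U + 2*U**2)
H(-9)*t(0) = (6*(-9))*(3 + 0 + 2*0**2) = -54*(3 + 0 + 2*0) = -54*(3 + 0 + 0) = -54*3 = -162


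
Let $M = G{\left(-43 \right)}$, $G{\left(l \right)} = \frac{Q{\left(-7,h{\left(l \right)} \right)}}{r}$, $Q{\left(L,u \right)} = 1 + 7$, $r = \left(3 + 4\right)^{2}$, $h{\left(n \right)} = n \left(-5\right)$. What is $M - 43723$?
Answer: $- \frac{2142419}{49} \approx -43723.0$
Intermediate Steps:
$h{\left(n \right)} = - 5 n$
$r = 49$ ($r = 7^{2} = 49$)
$Q{\left(L,u \right)} = 8$
$G{\left(l \right)} = \frac{8}{49}$
$M = \frac{8}{49} \approx 0.16327$
$M - 43723 = \frac{8}{49} - 43723 = - \frac{2142419}{49}$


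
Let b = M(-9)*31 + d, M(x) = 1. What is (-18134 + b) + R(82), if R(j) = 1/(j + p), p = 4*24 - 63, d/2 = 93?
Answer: -2060454/115 ≈ -17917.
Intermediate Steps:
d = 186 (d = 2*93 = 186)
b = 217 (b = 1*31 + 186 = 31 + 186 = 217)
p = 33 (p = 96 - 63 = 33)
R(j) = 1/(33 + j) (R(j) = 1/(j + 33) = 1/(33 + j))
(-18134 + b) + R(82) = (-18134 + 217) + 1/(33 + 82) = -17917 + 1/115 = -2060454/115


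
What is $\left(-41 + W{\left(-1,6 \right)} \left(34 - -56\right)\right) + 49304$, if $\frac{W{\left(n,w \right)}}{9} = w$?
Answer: $54123$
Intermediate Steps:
$W{\left(n,w \right)} = 9 w$
$\left(-41 + W{\left(-1,6 \right)} \left(34 - -56\right)\right) + 49304 = \left(-41 + 9 \cdot 6 \left(34 - -56\right)\right) + 49304 = \left(-41 + 54 \left(34 + 56\right)\right) + 49304 = \left(-41 + 54 \cdot 90\right) + 49304 = \left(-41 + 4860\right) + 49304 = 4819 + 49304 = 54123$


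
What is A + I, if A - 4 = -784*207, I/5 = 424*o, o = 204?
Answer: 270196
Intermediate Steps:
I = 432480 (I = 5*(424*204) = 5*86496 = 432480)
A = -162284 (A = 4 - 784*207 = 4 - 162288 = -162284)
A + I = -162284 + 432480 = 270196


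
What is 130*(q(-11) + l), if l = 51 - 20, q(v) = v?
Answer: 2600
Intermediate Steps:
l = 31
130*(q(-11) + l) = 130*(-11 + 31) = 130*20 = 2600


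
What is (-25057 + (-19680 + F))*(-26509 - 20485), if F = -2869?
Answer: 2237196364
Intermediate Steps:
(-25057 + (-19680 + F))*(-26509 - 20485) = (-25057 + (-19680 - 2869))*(-26509 - 20485) = (-25057 - 22549)*(-46994) = -47606*(-46994) = 2237196364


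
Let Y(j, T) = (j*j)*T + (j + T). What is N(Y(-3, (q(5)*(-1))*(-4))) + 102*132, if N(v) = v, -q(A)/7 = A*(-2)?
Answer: 16261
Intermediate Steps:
q(A) = 14*A (q(A) = -7*A*(-2) = -(-14)*A = 14*A)
Y(j, T) = T + j + T*j² (Y(j, T) = j²*T + (T + j) = T*j² + (T + j) = T + j + T*j²)
N(Y(-3, (q(5)*(-1))*(-4))) + 102*132 = (((14*5)*(-1))*(-4) - 3 + (((14*5)*(-1))*(-4))*(-3)²) + 102*132 = ((70*(-1))*(-4) - 3 + ((70*(-1))*(-4))*9) + 13464 = (-70*(-4) - 3 - 70*(-4)*9) + 13464 = (280 - 3 + 280*9) + 13464 = (280 - 3 + 2520) + 13464 = 2797 + 13464 = 16261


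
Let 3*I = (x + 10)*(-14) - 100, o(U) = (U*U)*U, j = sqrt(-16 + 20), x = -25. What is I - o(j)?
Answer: 86/3 ≈ 28.667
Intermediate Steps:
j = 2 (j = sqrt(4) = 2)
o(U) = U**3 (o(U) = U**2*U = U**3)
I = 110/3 (I = ((-25 + 10)*(-14) - 100)/3 = (-15*(-14) - 100)/3 = (210 - 100)/3 = (1/3)*110 = 110/3 ≈ 36.667)
I - o(j) = 110/3 - 1*2**3 = 110/3 - 1*8 = 110/3 - 8 = 86/3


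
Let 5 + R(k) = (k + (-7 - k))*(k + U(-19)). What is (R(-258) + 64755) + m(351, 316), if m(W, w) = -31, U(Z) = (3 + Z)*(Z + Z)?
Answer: 62269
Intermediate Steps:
U(Z) = 2*Z*(3 + Z) (U(Z) = (3 + Z)*(2*Z) = 2*Z*(3 + Z))
R(k) = -4261 - 7*k (R(k) = -5 + (k + (-7 - k))*(k + 2*(-19)*(3 - 19)) = -5 - 7*(k + 2*(-19)*(-16)) = -5 - 7*(k + 608) = -5 - 7*(608 + k) = -5 + (-4256 - 7*k) = -4261 - 7*k)
(R(-258) + 64755) + m(351, 316) = ((-4261 - 7*(-258)) + 64755) - 31 = ((-4261 + 1806) + 64755) - 31 = (-2455 + 64755) - 31 = 62300 - 31 = 62269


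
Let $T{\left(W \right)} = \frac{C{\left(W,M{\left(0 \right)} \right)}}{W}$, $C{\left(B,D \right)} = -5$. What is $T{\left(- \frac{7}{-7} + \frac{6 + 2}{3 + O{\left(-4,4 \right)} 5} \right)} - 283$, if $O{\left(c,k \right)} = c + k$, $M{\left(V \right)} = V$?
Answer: $- \frac{3128}{11} \approx -284.36$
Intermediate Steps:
$T{\left(W \right)} = - \frac{5}{W}$
$T{\left(- \frac{7}{-7} + \frac{6 + 2}{3 + O{\left(-4,4 \right)} 5} \right)} - 283 = - \frac{5}{- \frac{7}{-7} + \frac{6 + 2}{3 + \left(-4 + 4\right) 5}} - 283 = - \frac{5}{\left(-7\right) \left(- \frac{1}{7}\right) + \frac{8}{3 + 0 \cdot 5}} - 283 = - \frac{5}{1 + \frac{8}{3 + 0}} - 283 = - \frac{5}{1 + \frac{8}{3}} - 283 = - \frac{5}{\frac{11}{3}} - 283 = \left(-5\right) \frac{3}{11} - 283 = - \frac{15}{11} - 283 = - \frac{3128}{11}$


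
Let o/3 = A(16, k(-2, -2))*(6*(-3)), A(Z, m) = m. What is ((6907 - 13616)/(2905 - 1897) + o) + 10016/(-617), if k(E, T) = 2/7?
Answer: -23831165/621936 ≈ -38.318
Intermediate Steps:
k(E, T) = 2/7 (k(E, T) = 2*(1/7) = 2/7)
o = -108/7 (o = 3*(2*(6*(-3))/7) = 3*((2/7)*(-18)) = 3*(-36/7) = -108/7 ≈ -15.429)
((6907 - 13616)/(2905 - 1897) + o) + 10016/(-617) = ((6907 - 13616)/(2905 - 1897) - 108/7) + 10016/(-617) = (-6709/1008 - 108/7) + 10016*(-1/617) = (-6709*1/1008 - 108/7) - 10016/617 = (-6709/1008 - 108/7) - 10016/617 = -22261/1008 - 10016/617 = -23831165/621936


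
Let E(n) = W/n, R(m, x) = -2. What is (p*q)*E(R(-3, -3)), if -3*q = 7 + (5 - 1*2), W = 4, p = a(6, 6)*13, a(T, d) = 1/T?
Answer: 130/9 ≈ 14.444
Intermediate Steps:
p = 13/6 ≈ 2.1667
q = -10/3 (q = -(7 + (5 - 1*2))/3 = -(7 + (5 - 2))/3 = -(7 + 3)/3 = -⅓*10 = -10/3 ≈ -3.3333)
E(n) = 4/n
(p*q)*E(R(-3, -3)) = ((13/6)*(-10/3))*(4/(-2)) = -260*(-1)/(9*2) = -65/9*(-2) = 130/9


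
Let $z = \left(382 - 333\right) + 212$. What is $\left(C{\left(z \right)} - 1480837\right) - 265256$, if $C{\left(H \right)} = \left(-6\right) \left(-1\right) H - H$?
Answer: $-1744788$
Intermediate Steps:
$z = 261$ ($z = \left(382 - 333\right) + 212 = 49 + 212 = 261$)
$C{\left(H \right)} = 5 H$ ($C{\left(H \right)} = 6 H - H = 5 H$)
$\left(C{\left(z \right)} - 1480837\right) - 265256 = \left(5 \cdot 261 - 1480837\right) - 265256 = \left(1305 - 1480837\right) - 265256 = -1479532 - 265256 = -1744788$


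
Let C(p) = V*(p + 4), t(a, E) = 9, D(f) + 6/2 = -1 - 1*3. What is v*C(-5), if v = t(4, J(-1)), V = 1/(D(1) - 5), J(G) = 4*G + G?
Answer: ¾ ≈ 0.75000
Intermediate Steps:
D(f) = -7 (D(f) = -3 + (-1 - 1*3) = -3 + (-1 - 3) = -3 - 4 = -7)
J(G) = 5*G
V = -1/12 (V = 1/(-7 - 5) = 1/(-12) = -1/12 ≈ -0.083333)
C(p) = -⅓ - p/12 (C(p) = -(p + 4)/12 = -(4 + p)/12 = -⅓ - p/12)
v = 9
v*C(-5) = 9*(-⅓ - 1/12*(-5)) = 9*(-⅓ + 5/12) = 9*(1/12) = ¾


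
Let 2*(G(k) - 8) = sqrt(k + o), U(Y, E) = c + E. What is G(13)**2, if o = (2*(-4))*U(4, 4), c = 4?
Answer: (16 + I*sqrt(51))**2/4 ≈ 51.25 + 57.131*I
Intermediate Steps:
U(Y, E) = 4 + E
o = -64 (o = (2*(-4))*(4 + 4) = -8*8 = -64)
G(k) = 8 + sqrt(-64 + k)/2 (G(k) = 8 + sqrt(k - 64)/2 = 8 + sqrt(-64 + k)/2)
G(13)**2 = (8 + sqrt(-64 + 13)/2)**2 = (8 + sqrt(-51)/2)**2 = (8 + (I*sqrt(51))/2)**2 = (8 + I*sqrt(51)/2)**2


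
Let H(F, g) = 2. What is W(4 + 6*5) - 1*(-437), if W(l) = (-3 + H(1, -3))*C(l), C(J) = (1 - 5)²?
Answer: 421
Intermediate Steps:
C(J) = 16 (C(J) = (-4)² = 16)
W(l) = -16 (W(l) = (-3 + 2)*16 = -1*16 = -16)
W(4 + 6*5) - 1*(-437) = -16 - 1*(-437) = -16 + 437 = 421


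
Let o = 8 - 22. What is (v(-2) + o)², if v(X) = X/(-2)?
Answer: 169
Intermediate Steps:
v(X) = -X/2 (v(X) = X*(-½) = -X/2)
o = -14
(v(-2) + o)² = (-½*(-2) - 14)² = (1 - 14)² = (-13)² = 169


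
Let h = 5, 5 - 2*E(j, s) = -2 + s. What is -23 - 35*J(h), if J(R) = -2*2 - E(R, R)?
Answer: 152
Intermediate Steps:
E(j, s) = 7/2 - s/2 (E(j, s) = 5/2 - (-2 + s)/2 = 5/2 + (1 - s/2) = 7/2 - s/2)
J(R) = -15/2 + R/2 (J(R) = -2*2 - (7/2 - R/2) = -4 + (-7/2 + R/2) = -15/2 + R/2)
-23 - 35*J(h) = -23 - 35*(-15/2 + (½)*5) = -23 - 35*(-15/2 + 5/2) = -23 - 35*(-5) = -23 + 175 = 152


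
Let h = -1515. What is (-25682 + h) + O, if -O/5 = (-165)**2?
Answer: -163322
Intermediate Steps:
O = -136125 (O = -5*(-165)**2 = -5*27225 = -136125)
(-25682 + h) + O = (-25682 - 1515) - 136125 = -27197 - 136125 = -163322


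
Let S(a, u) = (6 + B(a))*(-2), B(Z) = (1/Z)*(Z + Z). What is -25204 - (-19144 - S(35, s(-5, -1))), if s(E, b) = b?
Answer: -6076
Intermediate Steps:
B(Z) = 2 (B(Z) = (2*Z)/Z = 2)
S(a, u) = -16 (S(a, u) = (6 + 2)*(-2) = 8*(-2) = -16)
-25204 - (-19144 - S(35, s(-5, -1))) = -25204 - (-19144 - 1*(-16)) = -25204 - (-19144 + 16) = -25204 - 1*(-19128) = -25204 + 19128 = -6076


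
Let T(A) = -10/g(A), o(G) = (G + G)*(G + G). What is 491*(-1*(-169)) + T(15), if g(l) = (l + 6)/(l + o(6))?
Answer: 580323/7 ≈ 82903.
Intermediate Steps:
o(G) = 4*G**2 (o(G) = (2*G)*(2*G) = 4*G**2)
g(l) = (6 + l)/(144 + l) (g(l) = (l + 6)/(l + 4*6**2) = (6 + l)/(l + 4*36) = (6 + l)/(l + 144) = (6 + l)/(144 + l))
T(A) = -10*(144 + A)/(6 + A)
491*(-1*(-169)) + T(15) = 491*(-1*(-169)) + 10*(-144 - 1*15)/(6 + 15) = 491*169 + 10*(-144 - 15)/21 = 82979 + 10*(1/21)*(-159) = 82979 - 530/7 = 580323/7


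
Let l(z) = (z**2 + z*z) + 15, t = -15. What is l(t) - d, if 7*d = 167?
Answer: 3088/7 ≈ 441.14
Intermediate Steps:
d = 167/7 (d = (1/7)*167 = 167/7 ≈ 23.857)
l(z) = 15 + 2*z**2 (l(z) = (z**2 + z**2) + 15 = 2*z**2 + 15 = 15 + 2*z**2)
l(t) - d = (15 + 2*(-15)**2) - 1*167/7 = (15 + 2*225) - 167/7 = (15 + 450) - 167/7 = 465 - 167/7 = 3088/7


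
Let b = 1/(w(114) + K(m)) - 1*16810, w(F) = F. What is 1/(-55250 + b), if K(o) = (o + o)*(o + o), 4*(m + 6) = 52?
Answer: -310/22338599 ≈ -1.3877e-5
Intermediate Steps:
m = 7 (m = -6 + (¼)*52 = -6 + 13 = 7)
K(o) = 4*o² (K(o) = (2*o)*(2*o) = 4*o²)
b = -5211099/310 (b = 1/(114 + 4*7²) - 1*16810 = 1/(114 + 4*49) - 16810 = 1/(114 + 196) - 16810 = 1/310 - 16810 = -5211099/310 ≈ -16810.)
1/(-55250 + b) = 1/(-55250 - 5211099/310) = 1/(-22338599/310) = -310/22338599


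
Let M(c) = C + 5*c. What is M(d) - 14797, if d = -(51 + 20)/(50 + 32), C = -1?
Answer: -1213791/82 ≈ -14802.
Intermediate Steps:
d = -71/82 ≈ -0.86585
M(c) = -1 + 5*c
M(d) - 14797 = (-1 + 5*(-71/82)) - 14797 = (-1 - 355/82) - 14797 = -437/82 - 14797 = -1213791/82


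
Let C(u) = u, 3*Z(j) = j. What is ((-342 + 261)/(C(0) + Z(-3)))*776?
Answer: 62856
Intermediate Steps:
Z(j) = j/3
((-342 + 261)/(C(0) + Z(-3)))*776 = ((-342 + 261)/(0 + (⅓)*(-3)))*776 = -81/(0 - 1)*776 = -81/(-1)*776 = -81*(-1)*776 = 81*776 = 62856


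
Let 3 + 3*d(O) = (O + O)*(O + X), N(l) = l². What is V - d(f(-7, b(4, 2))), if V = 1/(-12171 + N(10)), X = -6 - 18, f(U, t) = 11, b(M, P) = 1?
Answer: 3488516/36213 ≈ 96.333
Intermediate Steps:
X = -24
d(O) = -1 + 2*O*(-24 + O)/3 (d(O) = -1 + ((O + O)*(O - 24))/3 = -1 + ((2*O)*(-24 + O))/3 = -1 + (2*O*(-24 + O))/3 = -1 + 2*O*(-24 + O)/3)
V = -1/12071 (V = 1/(-12171 + 10²) = 1/(-12171 + 100) = 1/(-12071) = -1/12071 ≈ -8.2843e-5)
V - d(f(-7, b(4, 2))) = -1/12071 - (-1 - 16*11 + (⅔)*11²) = -1/12071 - (-1 - 176 + (⅔)*121) = -1/12071 - (-1 - 176 + 242/3) = -1/12071 - 1*(-289/3) = -1/12071 + 289/3 = 3488516/36213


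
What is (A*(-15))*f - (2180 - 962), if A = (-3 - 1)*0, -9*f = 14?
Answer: -1218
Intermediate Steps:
f = -14/9 (f = -⅑*14 = -14/9 ≈ -1.5556)
A = 0 (A = -4*0 = 0)
(A*(-15))*f - (2180 - 962) = (0*(-15))*(-14/9) - (2180 - 962) = 0*(-14/9) - 1*1218 = 0 - 1218 = -1218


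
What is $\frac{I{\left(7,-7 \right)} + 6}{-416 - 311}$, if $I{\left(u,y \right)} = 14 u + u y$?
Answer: $- \frac{55}{727} \approx -0.075653$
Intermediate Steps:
$\frac{I{\left(7,-7 \right)} + 6}{-416 - 311} = \frac{7 \left(14 - 7\right) + 6}{-416 - 311} = \frac{7 \cdot 7 + 6}{-727} = \left(49 + 6\right) \left(- \frac{1}{727}\right) = 55 \left(- \frac{1}{727}\right) = - \frac{55}{727}$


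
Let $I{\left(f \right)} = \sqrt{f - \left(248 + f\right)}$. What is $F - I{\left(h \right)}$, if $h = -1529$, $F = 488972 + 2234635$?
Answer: $2723607 - 2 i \sqrt{62} \approx 2.7236 \cdot 10^{6} - 15.748 i$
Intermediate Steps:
$F = 2723607$
$I{\left(f \right)} = 2 i \sqrt{62}$ ($I{\left(f \right)} = \sqrt{-248} = 2 i \sqrt{62}$)
$F - I{\left(h \right)} = 2723607 - 2 i \sqrt{62}$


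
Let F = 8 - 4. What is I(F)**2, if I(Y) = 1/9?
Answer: 1/81 ≈ 0.012346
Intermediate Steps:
F = 4
I(Y) = 1/9
I(F)**2 = (1/9)**2 = 1/81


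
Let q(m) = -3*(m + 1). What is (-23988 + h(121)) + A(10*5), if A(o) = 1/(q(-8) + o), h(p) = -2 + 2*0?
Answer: -1703289/71 ≈ -23990.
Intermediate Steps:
q(m) = -3 - 3*m (q(m) = -3*(1 + m) = -3 - 3*m)
h(p) = -2 (h(p) = -2 + 0 = -2)
A(o) = 1/(21 + o) (A(o) = 1/((-3 - 3*(-8)) + o) = 1/((-3 + 24) + o) = 1/(21 + o))
(-23988 + h(121)) + A(10*5) = (-23988 - 2) + 1/(21 + 10*5) = -23990 + 1/(21 + 50) = -23990 + 1/71 = -1703289/71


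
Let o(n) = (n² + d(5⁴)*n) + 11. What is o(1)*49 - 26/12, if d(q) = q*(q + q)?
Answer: 229691015/6 ≈ 3.8282e+7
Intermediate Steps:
d(q) = 2*q² (d(q) = q*(2*q) = 2*q²)
o(n) = 11 + n² + 781250*n (o(n) = (n² + (2*(5⁴)²)*n) + 11 = (n² + (2*625²)*n) + 11 = (n² + (2*390625)*n) + 11 = (n² + 781250*n) + 11 = 11 + n² + 781250*n)
o(1)*49 - 26/12 = (11 + 1² + 781250*1)*49 - 26/12 = (11 + 1 + 781250)*49 - 26*1/12 = 781262*49 - 13/6 = 38281838 - 13/6 = 229691015/6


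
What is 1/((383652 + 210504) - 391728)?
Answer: 1/202428 ≈ 4.9400e-6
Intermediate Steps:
1/((383652 + 210504) - 391728) = 1/(594156 - 391728) = 1/202428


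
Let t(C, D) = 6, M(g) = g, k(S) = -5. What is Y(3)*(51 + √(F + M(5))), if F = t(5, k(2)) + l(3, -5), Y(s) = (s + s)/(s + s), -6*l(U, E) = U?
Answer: 51 + √42/2 ≈ 54.240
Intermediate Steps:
l(U, E) = -U/6
Y(s) = 1 (Y(s) = (2*s)/((2*s)) = (2*s)*(1/(2*s)) = 1)
F = 11/2 (F = 6 - ⅙*3 = 6 - ½ = 11/2 ≈ 5.5000)
Y(3)*(51 + √(F + M(5))) = 1*(51 + √(11/2 + 5)) = 1*(51 + √(21/2)) = 1*(51 + √42/2) = 51 + √42/2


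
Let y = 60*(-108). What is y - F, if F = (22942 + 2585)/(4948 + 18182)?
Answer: -49969309/7710 ≈ -6481.1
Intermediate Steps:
y = -6480
F = 8509/7710 (F = 25527/23130 = 25527*(1/23130) = 8509/7710 ≈ 1.1036)
y - F = -6480 - 1*8509/7710 = -6480 - 8509/7710 = -49969309/7710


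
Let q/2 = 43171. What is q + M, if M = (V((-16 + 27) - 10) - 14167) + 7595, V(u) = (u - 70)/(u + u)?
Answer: 159471/2 ≈ 79736.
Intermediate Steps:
q = 86342 (q = 2*43171 = 86342)
V(u) = (-70 + u)/(2*u) (V(u) = (-70 + u)/((2*u)) = (-70 + u)*(1/(2*u)) = (-70 + u)/(2*u))
M = -13213/2 (M = ((-70 + ((-16 + 27) - 10))/(2*((-16 + 27) - 10)) - 14167) + 7595 = ((-70 + (11 - 10))/(2*(11 - 10)) - 14167) + 7595 = ((½)*(-70 + 1)/1 - 14167) + 7595 = ((½)*1*(-69) - 14167) + 7595 = (-69/2 - 14167) + 7595 = -28403/2 + 7595 = -13213/2 ≈ -6606.5)
q + M = 86342 - 13213/2 = 159471/2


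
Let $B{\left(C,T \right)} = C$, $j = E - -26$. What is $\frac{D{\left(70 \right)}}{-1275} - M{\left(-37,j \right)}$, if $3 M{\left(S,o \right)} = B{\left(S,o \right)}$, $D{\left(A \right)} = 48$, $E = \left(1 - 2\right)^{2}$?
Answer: $\frac{15677}{1275} \approx 12.296$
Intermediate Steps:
$E = 1$ ($E = \left(-1\right)^{2} = 1$)
$j = 27$ ($j = 1 - -26 = 1 + 26 = 27$)
$M{\left(S,o \right)} = \frac{S}{3}$
$\frac{D{\left(70 \right)}}{-1275} - M{\left(-37,j \right)} = \frac{48}{-1275} - \frac{1}{3} \left(-37\right) = 48 \left(- \frac{1}{1275}\right) - - \frac{37}{3} = - \frac{16}{425} + \frac{37}{3} = \frac{15677}{1275}$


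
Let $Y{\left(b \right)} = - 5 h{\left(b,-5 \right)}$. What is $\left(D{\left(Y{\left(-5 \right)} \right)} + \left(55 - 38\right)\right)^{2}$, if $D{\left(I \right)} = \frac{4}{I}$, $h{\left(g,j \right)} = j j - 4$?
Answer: $\frac{3171961}{11025} \approx 287.71$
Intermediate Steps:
$h{\left(g,j \right)} = -4 + j^{2}$ ($h{\left(g,j \right)} = j^{2} - 4 = -4 + j^{2}$)
$Y{\left(b \right)} = -105$ ($Y{\left(b \right)} = - 5 \left(-4 + \left(-5\right)^{2}\right) = - 5 \left(-4 + 25\right) = \left(-5\right) 21 = -105$)
$\left(D{\left(Y{\left(-5 \right)} \right)} + \left(55 - 38\right)\right)^{2} = \left(\frac{4}{-105} + \left(55 - 38\right)\right)^{2} = \left(4 \left(- \frac{1}{105}\right) + 17\right)^{2} = \left(- \frac{4}{105} + 17\right)^{2} = \left(\frac{1781}{105}\right)^{2} = \frac{3171961}{11025}$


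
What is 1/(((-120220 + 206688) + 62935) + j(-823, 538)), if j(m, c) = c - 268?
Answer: 1/149673 ≈ 6.6812e-6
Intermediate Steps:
j(m, c) = -268 + c
1/(((-120220 + 206688) + 62935) + j(-823, 538)) = 1/(((-120220 + 206688) + 62935) + (-268 + 538)) = 1/((86468 + 62935) + 270) = 1/(149403 + 270) = 1/149673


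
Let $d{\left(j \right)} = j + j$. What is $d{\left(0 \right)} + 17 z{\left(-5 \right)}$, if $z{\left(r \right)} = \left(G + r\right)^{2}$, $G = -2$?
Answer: $833$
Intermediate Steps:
$d{\left(j \right)} = 2 j$
$z{\left(r \right)} = \left(-2 + r\right)^{2}$
$d{\left(0 \right)} + 17 z{\left(-5 \right)} = 2 \cdot 0 + 17 \left(-2 - 5\right)^{2} = 0 + 17 \left(-7\right)^{2} = 0 + 17 \cdot 49 = 0 + 833 = 833$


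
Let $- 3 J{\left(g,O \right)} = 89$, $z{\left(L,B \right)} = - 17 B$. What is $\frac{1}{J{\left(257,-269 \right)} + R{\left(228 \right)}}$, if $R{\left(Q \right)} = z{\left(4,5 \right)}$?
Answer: $- \frac{3}{344} \approx -0.0087209$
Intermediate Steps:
$R{\left(Q \right)} = -85$ ($R{\left(Q \right)} = \left(-17\right) 5 = -85$)
$J{\left(g,O \right)} = - \frac{89}{3}$ ($J{\left(g,O \right)} = \left(- \frac{1}{3}\right) 89 = - \frac{89}{3}$)
$\frac{1}{J{\left(257,-269 \right)} + R{\left(228 \right)}} = \frac{1}{- \frac{89}{3} - 85} = \frac{1}{- \frac{344}{3}} = - \frac{3}{344}$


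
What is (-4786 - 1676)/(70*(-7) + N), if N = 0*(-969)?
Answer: 3231/245 ≈ 13.188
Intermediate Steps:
N = 0
(-4786 - 1676)/(70*(-7) + N) = (-4786 - 1676)/(70*(-7) + 0) = -6462/(-490 + 0) = -6462/(-490) = -6462*(-1/490) = 3231/245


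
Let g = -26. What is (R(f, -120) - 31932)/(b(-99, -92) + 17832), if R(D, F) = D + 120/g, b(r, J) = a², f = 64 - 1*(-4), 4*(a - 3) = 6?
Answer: -1657168/928317 ≈ -1.7851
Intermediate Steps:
a = 9/2 (a = 3 + (¼)*6 = 3 + 3/2 = 9/2 ≈ 4.5000)
f = 68 (f = 64 + 4 = 68)
b(r, J) = 81/4 (b(r, J) = (9/2)² = 81/4)
R(D, F) = -60/13 + D (R(D, F) = D + 120/(-26) = D + 120*(-1/26) = D - 60/13 = -60/13 + D)
(R(f, -120) - 31932)/(b(-99, -92) + 17832) = ((-60/13 + 68) - 31932)/(81/4 + 17832) = (824/13 - 31932)/(71409/4) = -414292/13*4/71409 = -1657168/928317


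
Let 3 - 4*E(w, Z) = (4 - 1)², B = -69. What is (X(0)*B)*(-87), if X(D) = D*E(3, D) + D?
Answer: 0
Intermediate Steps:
E(w, Z) = -3/2 (E(w, Z) = ¾ - (4 - 1)²/4 = ¾ - ¼*3² = ¾ - ¼*9 = ¾ - 9/4 = -3/2)
X(D) = -D/2 (X(D) = D*(-3/2) + D = -3*D/2 + D = -D/2)
(X(0)*B)*(-87) = (-½*0*(-69))*(-87) = (0*(-69))*(-87) = 0*(-87) = 0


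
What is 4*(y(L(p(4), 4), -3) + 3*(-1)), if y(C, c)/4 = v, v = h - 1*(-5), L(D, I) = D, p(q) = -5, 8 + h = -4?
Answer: -124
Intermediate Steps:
h = -12 (h = -8 - 4 = -12)
v = -7 (v = -12 - 1*(-5) = -12 + 5 = -7)
y(C, c) = -28 (y(C, c) = 4*(-7) = -28)
4*(y(L(p(4), 4), -3) + 3*(-1)) = 4*(-28 + 3*(-1)) = 4*(-28 - 3) = 4*(-31) = -124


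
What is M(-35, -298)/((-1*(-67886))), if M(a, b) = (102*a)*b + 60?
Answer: 40920/2611 ≈ 15.672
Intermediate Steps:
M(a, b) = 60 + 102*a*b (M(a, b) = 102*a*b + 60 = 60 + 102*a*b)
M(-35, -298)/((-1*(-67886))) = (60 + 102*(-35)*(-298))/((-1*(-67886))) = (60 + 1063860)/67886 = 1063920*(1/67886) = 40920/2611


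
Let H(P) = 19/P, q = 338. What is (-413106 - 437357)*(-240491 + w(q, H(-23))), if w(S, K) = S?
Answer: 204241240839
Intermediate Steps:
(-413106 - 437357)*(-240491 + w(q, H(-23))) = (-413106 - 437357)*(-240491 + 338) = -850463*(-240153) = 204241240839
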